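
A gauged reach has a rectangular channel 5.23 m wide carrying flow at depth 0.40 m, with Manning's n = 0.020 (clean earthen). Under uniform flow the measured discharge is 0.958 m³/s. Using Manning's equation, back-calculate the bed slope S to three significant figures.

A = b·y = 5.23 × 0.40 = 2.092 m²
P = b + 2y = 5.23 + 2×0.40 = 6.030 m
R = A/P = 2.092/6.030 = 0.3469 m
S = (Q·n / (1·A·R^(2/3)))² = (0.958×0.020 / (1×2.092×0.4937))² = 0.0003441

0.000344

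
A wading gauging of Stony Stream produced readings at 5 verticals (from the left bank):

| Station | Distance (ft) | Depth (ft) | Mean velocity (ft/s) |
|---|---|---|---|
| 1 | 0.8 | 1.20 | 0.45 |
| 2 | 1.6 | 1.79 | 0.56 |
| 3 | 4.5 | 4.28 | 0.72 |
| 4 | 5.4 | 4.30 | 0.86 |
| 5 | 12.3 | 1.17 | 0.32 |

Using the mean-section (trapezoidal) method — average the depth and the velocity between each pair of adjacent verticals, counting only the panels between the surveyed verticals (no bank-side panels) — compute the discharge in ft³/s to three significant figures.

Panel 1-2: Δb = 0.8 ft, d̄ = (1.20+1.79)/2 = 1.495, v̄ = (0.45+0.56)/2 = 0.505 → q = 0.8×1.495×0.505 = 0.6040 ft³/s
Panel 2-3: Δb = 2.9 ft, d̄ = (1.79+4.28)/2 = 3.035, v̄ = (0.56+0.72)/2 = 0.64 → q = 2.9×3.035×0.64 = 5.633 ft³/s
Panel 3-4: Δb = 0.9 ft, d̄ = (4.28+4.30)/2 = 4.29, v̄ = (0.72+0.86)/2 = 0.79 → q = 0.9×4.29×0.79 = 3.050 ft³/s
Panel 4-5: Δb = 6.9 ft, d̄ = (4.30+1.17)/2 = 2.735, v̄ = (0.86+0.32)/2 = 0.59 → q = 6.9×2.735×0.59 = 11.13 ft³/s
Q = Σ q = 20.42 ft³/s

20.4 ft³/s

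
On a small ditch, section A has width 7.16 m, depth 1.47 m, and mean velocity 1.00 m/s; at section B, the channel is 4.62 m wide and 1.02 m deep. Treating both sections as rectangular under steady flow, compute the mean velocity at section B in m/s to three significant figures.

Q = A₁V₁ = (7.16×1.47) × 1.00 = 10.53 m³/s
A₂ = 4.62 × 1.02 = 4.712 m²
V₂ = Q/A₂ = 10.53/4.712 = 2.234 m/s

2.23 m/s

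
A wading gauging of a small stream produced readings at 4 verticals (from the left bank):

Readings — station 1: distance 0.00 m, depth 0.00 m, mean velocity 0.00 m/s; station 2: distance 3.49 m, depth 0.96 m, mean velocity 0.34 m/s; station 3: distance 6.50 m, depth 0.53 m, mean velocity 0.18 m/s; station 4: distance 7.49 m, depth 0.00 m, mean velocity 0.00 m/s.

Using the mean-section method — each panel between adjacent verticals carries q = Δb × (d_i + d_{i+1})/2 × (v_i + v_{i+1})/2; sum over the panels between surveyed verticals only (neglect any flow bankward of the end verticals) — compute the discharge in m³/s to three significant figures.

Panel 1-2: Δb = 3.49 m, d̄ = (0.00+0.96)/2 = 0.48, v̄ = (0.00+0.34)/2 = 0.17 → q = 3.49×0.48×0.17 = 0.2848 m³/s
Panel 2-3: Δb = 3.01 m, d̄ = (0.96+0.53)/2 = 0.745, v̄ = (0.34+0.18)/2 = 0.26 → q = 3.01×0.745×0.26 = 0.5830 m³/s
Panel 3-4: Δb = 0.99 m, d̄ = (0.53+0.00)/2 = 0.265, v̄ = (0.18+0.00)/2 = 0.09 → q = 0.99×0.265×0.09 = 0.02361 m³/s
Q = Σ q = 0.8914 m³/s

0.891 m³/s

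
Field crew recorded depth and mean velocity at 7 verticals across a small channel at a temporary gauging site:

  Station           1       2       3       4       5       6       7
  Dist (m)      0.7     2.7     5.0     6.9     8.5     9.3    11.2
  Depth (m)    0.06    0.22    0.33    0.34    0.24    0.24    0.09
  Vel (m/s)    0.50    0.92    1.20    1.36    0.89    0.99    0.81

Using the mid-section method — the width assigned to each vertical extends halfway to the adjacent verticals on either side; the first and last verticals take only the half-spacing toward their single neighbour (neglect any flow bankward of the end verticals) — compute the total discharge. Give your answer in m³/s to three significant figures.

w_1 = (2.7 − 0.7)/2 = 1 m; q_1 = 0.50 × 0.06 × 1 = 0.03000 m³/s
w_2 = (5.0 − 0.7)/2 = 2.15 m; q_2 = 0.92 × 0.22 × 2.15 = 0.4352 m³/s
w_3 = (6.9 − 2.7)/2 = 2.1 m; q_3 = 1.20 × 0.33 × 2.1 = 0.8316 m³/s
w_4 = (8.5 − 5.0)/2 = 1.75 m; q_4 = 1.36 × 0.34 × 1.75 = 0.8092 m³/s
w_5 = (9.3 − 6.9)/2 = 1.2 m; q_5 = 0.89 × 0.24 × 1.2 = 0.2563 m³/s
w_6 = (11.2 − 8.5)/2 = 1.35 m; q_6 = 0.99 × 0.24 × 1.35 = 0.3208 m³/s
w_7 = (11.2 − 9.3)/2 = 0.95 m; q_7 = 0.81 × 0.09 × 0.95 = 0.06926 m³/s
Q = Σ qᵢ = 2.752 m³/s

2.75 m³/s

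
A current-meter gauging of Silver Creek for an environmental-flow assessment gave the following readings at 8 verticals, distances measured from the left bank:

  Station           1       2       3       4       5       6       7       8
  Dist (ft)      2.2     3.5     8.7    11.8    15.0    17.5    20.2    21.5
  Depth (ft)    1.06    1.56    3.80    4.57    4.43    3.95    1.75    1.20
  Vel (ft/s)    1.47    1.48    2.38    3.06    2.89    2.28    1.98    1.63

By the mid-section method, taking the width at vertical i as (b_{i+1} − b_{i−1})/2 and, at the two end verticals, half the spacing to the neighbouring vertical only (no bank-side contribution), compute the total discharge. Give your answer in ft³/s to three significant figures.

158 ft³/s

w_1 = (3.5 − 2.2)/2 = 0.65 ft; q_1 = 1.47 × 1.06 × 0.65 = 1.013 ft³/s
w_2 = (8.7 − 2.2)/2 = 3.25 ft; q_2 = 1.48 × 1.56 × 3.25 = 7.504 ft³/s
w_3 = (11.8 − 3.5)/2 = 4.15 ft; q_3 = 2.38 × 3.80 × 4.15 = 37.53 ft³/s
w_4 = (15.0 − 8.7)/2 = 3.15 ft; q_4 = 3.06 × 4.57 × 3.15 = 44.05 ft³/s
w_5 = (17.5 − 11.8)/2 = 2.85 ft; q_5 = 2.89 × 4.43 × 2.85 = 36.49 ft³/s
w_6 = (20.2 − 15.0)/2 = 2.6 ft; q_6 = 2.28 × 3.95 × 2.6 = 23.42 ft³/s
w_7 = (21.5 − 17.5)/2 = 2 ft; q_7 = 1.98 × 1.75 × 2 = 6.930 ft³/s
w_8 = (21.5 − 20.2)/2 = 0.65 ft; q_8 = 1.63 × 1.20 × 0.65 = 1.271 ft³/s
Q = Σ qᵢ = 158.2 ft³/s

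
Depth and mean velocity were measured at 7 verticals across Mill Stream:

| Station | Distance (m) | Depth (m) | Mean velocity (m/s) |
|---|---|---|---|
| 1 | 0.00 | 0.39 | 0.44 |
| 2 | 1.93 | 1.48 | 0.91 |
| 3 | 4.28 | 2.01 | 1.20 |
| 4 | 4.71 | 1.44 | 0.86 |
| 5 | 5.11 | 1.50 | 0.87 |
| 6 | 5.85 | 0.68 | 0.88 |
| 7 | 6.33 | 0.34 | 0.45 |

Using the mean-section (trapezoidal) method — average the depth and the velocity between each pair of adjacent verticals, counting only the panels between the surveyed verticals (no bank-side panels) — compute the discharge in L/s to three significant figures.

7690 L/s

Panel 1-2: Δb = 1.93 m, d̄ = (0.39+1.48)/2 = 0.935, v̄ = (0.44+0.91)/2 = 0.675 → q = 1.93×0.935×0.675 = 1.218 m³/s
Panel 2-3: Δb = 2.35 m, d̄ = (1.48+2.01)/2 = 1.745, v̄ = (0.91+1.20)/2 = 1.055 → q = 2.35×1.745×1.055 = 4.326 m³/s
Panel 3-4: Δb = 0.43 m, d̄ = (2.01+1.44)/2 = 1.725, v̄ = (1.20+0.86)/2 = 1.03 → q = 0.43×1.725×1.03 = 0.7640 m³/s
Panel 4-5: Δb = 0.4 m, d̄ = (1.44+1.50)/2 = 1.47, v̄ = (0.86+0.87)/2 = 0.865 → q = 0.4×1.47×0.865 = 0.5086 m³/s
Panel 5-6: Δb = 0.74 m, d̄ = (1.50+0.68)/2 = 1.09, v̄ = (0.87+0.88)/2 = 0.875 → q = 0.74×1.09×0.875 = 0.7058 m³/s
Panel 6-7: Δb = 0.48 m, d̄ = (0.68+0.34)/2 = 0.51, v̄ = (0.88+0.45)/2 = 0.665 → q = 0.48×0.51×0.665 = 0.1628 m³/s
Q = Σ q = 7.686 m³/s
= 7.686 × 1000 = 7686 L/s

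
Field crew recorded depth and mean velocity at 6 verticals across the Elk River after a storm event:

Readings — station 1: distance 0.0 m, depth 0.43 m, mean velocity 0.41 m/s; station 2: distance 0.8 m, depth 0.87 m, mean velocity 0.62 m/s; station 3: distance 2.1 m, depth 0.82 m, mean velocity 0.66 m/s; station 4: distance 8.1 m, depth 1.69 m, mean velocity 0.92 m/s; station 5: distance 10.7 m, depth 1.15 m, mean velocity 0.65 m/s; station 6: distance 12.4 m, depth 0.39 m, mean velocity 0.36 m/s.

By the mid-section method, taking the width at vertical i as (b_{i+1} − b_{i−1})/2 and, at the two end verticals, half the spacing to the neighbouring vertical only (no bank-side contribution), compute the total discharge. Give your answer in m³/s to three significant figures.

11.0 m³/s

w_1 = (0.8 − 0.0)/2 = 0.4 m; q_1 = 0.41 × 0.43 × 0.4 = 0.07052 m³/s
w_2 = (2.1 − 0.0)/2 = 1.05 m; q_2 = 0.62 × 0.87 × 1.05 = 0.5664 m³/s
w_3 = (8.1 − 0.8)/2 = 3.65 m; q_3 = 0.66 × 0.82 × 3.65 = 1.975 m³/s
w_4 = (10.7 − 2.1)/2 = 4.3 m; q_4 = 0.92 × 1.69 × 4.3 = 6.686 m³/s
w_5 = (12.4 − 8.1)/2 = 2.15 m; q_5 = 0.65 × 1.15 × 2.15 = 1.607 m³/s
w_6 = (12.4 − 10.7)/2 = 0.85 m; q_6 = 0.36 × 0.39 × 0.85 = 0.1193 m³/s
Q = Σ qᵢ = 11.02 m³/s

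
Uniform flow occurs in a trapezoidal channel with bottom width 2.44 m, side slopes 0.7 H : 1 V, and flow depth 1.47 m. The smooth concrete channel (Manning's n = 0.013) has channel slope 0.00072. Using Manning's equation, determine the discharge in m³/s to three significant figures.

9.41 m³/s

A = (b + z·y)·y = (2.44 + 0.7×1.47)×1.47 = 5.099 m²
P = b + 2y√(1+z²) = 2.44 + 2×1.47×√(1+0.7²) = 6.029 m
R = A/P = 5.099/6.029 = 0.8459 m
Q = (1/n)·A·R^(2/3)·S^(1/2) = (1/0.013) × 5.099 × 0.8459^(2/3) × 0.00072^(1/2) = 9.414 m³/s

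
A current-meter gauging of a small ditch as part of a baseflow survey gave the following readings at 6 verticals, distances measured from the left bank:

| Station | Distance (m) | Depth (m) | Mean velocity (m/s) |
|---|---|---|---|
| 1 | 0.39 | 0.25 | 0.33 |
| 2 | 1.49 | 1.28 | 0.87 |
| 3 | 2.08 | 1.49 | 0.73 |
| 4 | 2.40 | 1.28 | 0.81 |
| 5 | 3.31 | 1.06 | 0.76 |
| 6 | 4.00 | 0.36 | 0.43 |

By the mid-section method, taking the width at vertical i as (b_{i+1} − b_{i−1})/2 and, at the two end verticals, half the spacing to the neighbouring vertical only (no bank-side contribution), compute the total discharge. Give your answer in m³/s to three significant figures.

w_1 = (1.49 − 0.39)/2 = 0.55 m; q_1 = 0.33 × 0.25 × 0.55 = 0.04538 m³/s
w_2 = (2.08 − 0.39)/2 = 0.845 m; q_2 = 0.87 × 1.28 × 0.845 = 0.9410 m³/s
w_3 = (2.40 − 1.49)/2 = 0.455 m; q_3 = 0.73 × 1.49 × 0.455 = 0.4949 m³/s
w_4 = (3.31 − 2.08)/2 = 0.615 m; q_4 = 0.81 × 1.28 × 0.615 = 0.6376 m³/s
w_5 = (4.00 − 2.40)/2 = 0.8 m; q_5 = 0.76 × 1.06 × 0.8 = 0.6445 m³/s
w_6 = (4.00 − 3.31)/2 = 0.345 m; q_6 = 0.43 × 0.36 × 0.345 = 0.05341 m³/s
Q = Σ qᵢ = 2.817 m³/s

2.82 m³/s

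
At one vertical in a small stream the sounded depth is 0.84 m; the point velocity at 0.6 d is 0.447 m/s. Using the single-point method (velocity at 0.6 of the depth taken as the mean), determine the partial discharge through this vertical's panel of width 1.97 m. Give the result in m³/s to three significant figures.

0.740 m³/s

v̄ = v₀.₆ = 0.447 m/s
q = v̄ × d × w = 0.4470 × 0.84 × 1.97 = 0.7397 m³/s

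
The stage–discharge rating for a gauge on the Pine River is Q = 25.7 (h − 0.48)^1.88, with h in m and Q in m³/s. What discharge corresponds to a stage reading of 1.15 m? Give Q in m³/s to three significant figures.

12.1 m³/s

Q = 25.7 × (1.15 − 0.48)^1.88 = 25.7 × 0.67^1.88 = 12.10 m³/s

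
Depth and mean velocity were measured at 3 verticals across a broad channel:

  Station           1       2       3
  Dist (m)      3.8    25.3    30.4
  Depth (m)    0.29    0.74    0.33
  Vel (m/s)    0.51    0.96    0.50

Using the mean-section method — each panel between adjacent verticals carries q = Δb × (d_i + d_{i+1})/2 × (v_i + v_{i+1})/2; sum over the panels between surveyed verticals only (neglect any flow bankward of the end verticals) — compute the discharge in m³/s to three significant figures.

Panel 1-2: Δb = 21.5 m, d̄ = (0.29+0.74)/2 = 0.515, v̄ = (0.51+0.96)/2 = 0.735 → q = 21.5×0.515×0.735 = 8.138 m³/s
Panel 2-3: Δb = 5.1 m, d̄ = (0.74+0.33)/2 = 0.535, v̄ = (0.96+0.50)/2 = 0.73 → q = 5.1×0.535×0.73 = 1.992 m³/s
Q = Σ q = 10.13 m³/s

10.1 m³/s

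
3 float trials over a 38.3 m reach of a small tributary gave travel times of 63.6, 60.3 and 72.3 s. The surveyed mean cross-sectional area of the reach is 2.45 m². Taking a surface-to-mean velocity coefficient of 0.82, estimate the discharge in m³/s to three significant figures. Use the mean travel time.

t̄ = (63.6 + 60.3 + 72.3) / 3 = 65.4 s
v_surface = L / t̄ = 38.3 / 65.4 = 0.5856 m/s
v_mean = 0.82 × 0.5856 = 0.4802 m/s
Q = A × v_mean = 2.45 × 0.4802 = 1.177 m³/s

1.18 m³/s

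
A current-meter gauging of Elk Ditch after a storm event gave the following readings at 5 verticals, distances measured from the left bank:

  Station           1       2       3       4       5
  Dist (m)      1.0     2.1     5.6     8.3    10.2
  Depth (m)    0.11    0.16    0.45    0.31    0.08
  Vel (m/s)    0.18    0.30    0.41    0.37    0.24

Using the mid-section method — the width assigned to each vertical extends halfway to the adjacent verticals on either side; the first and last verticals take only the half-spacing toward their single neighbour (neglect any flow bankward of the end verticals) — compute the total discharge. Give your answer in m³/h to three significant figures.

3510 m³/h

w_1 = (2.1 − 1.0)/2 = 0.55 m; q_1 = 0.18 × 0.11 × 0.55 = 0.01089 m³/s
w_2 = (5.6 − 1.0)/2 = 2.3 m; q_2 = 0.30 × 0.16 × 2.3 = 0.1104 m³/s
w_3 = (8.3 − 2.1)/2 = 3.1 m; q_3 = 0.41 × 0.45 × 3.1 = 0.5720 m³/s
w_4 = (10.2 − 5.6)/2 = 2.3 m; q_4 = 0.37 × 0.31 × 2.3 = 0.2638 m³/s
w_5 = (10.2 − 8.3)/2 = 0.95 m; q_5 = 0.24 × 0.08 × 0.95 = 0.01824 m³/s
Q = Σ qᵢ = 0.9753 m³/s
= 0.9753 × 3600 = 3511 m³/h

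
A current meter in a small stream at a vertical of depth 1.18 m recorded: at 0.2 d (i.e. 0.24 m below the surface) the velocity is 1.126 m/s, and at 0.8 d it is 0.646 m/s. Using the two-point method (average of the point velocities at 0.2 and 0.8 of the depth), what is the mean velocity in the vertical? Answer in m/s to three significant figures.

0.886 m/s

v̄ = (1.126 + 0.646) / 2 = 0.8860 m/s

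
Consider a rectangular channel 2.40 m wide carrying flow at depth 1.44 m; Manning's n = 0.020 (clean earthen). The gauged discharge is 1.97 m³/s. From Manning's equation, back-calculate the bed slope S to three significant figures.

0.000229

A = b·y = 2.40 × 1.44 = 3.456 m²
P = b + 2y = 2.40 + 2×1.44 = 5.280 m
R = A/P = 3.456/5.280 = 0.6545 m
S = (Q·n / (1·A·R^(2/3)))² = (1.97×0.020 / (1×3.456×0.7539))² = 0.0002287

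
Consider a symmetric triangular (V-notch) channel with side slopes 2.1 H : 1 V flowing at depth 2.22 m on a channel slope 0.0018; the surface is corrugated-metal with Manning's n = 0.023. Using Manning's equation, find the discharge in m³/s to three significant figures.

19.1 m³/s

A = z·y² = 2.1×2.22² = 10.35 m²
P = 2y√(1+z²) = 2×2.22×√(1+2.1²) = 10.33 m
R = A/P = 10.35/10.33 = 1.002 m
Q = (1/n)·A·R^(2/3)·S^(1/2) = (1/0.023) × 10.35 × 1.002^(2/3) × 0.0018^(1/2) = 19.12 m³/s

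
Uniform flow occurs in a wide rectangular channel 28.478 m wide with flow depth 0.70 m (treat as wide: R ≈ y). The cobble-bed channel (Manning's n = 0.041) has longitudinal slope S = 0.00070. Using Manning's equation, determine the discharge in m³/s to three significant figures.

A = b·y = 28.478 × 0.70 = 19.93 m²
Wide channel: R ≈ y = 0.70 m
Q = (1/n)·A·R^(2/3)·S^(1/2) = (1/0.041) × 19.93 × 0.7000^(2/3) × 0.00070^(1/2) = 10.14 m³/s

10.1 m³/s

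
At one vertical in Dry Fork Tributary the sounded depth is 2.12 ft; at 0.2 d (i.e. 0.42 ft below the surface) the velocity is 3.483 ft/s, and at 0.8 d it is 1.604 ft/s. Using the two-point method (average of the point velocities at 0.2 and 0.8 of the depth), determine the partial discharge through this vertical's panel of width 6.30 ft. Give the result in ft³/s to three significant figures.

34.0 ft³/s

v̄ = (3.483 + 1.604) / 2 = 2.544 ft/s
q = v̄ × d × w = 2.544 × 2.12 × 6.30 = 33.97 ft³/s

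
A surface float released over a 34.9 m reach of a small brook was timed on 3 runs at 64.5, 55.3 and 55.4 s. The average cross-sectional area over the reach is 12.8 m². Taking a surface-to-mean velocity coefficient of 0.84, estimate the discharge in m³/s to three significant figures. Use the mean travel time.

t̄ = (64.5 + 55.3 + 55.4) / 3 = 58.4 s
v_surface = L / t̄ = 34.9 / 58.4 = 0.5976 m/s
v_mean = 0.84 × 0.5976 = 0.5020 m/s
Q = A × v_mean = 12.8 × 0.5020 = 6.425 m³/s

6.43 m³/s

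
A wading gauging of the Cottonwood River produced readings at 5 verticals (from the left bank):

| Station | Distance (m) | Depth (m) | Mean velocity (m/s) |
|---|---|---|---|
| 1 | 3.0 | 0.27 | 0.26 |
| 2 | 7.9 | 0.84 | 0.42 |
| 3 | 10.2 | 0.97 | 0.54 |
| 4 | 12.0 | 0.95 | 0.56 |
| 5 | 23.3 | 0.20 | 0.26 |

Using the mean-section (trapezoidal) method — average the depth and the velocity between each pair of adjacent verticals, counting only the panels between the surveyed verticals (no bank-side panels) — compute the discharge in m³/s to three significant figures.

Panel 1-2: Δb = 4.9 m, d̄ = (0.27+0.84)/2 = 0.555, v̄ = (0.26+0.42)/2 = 0.34 → q = 4.9×0.555×0.34 = 0.9246 m³/s
Panel 2-3: Δb = 2.3 m, d̄ = (0.84+0.97)/2 = 0.905, v̄ = (0.42+0.54)/2 = 0.48 → q = 2.3×0.905×0.48 = 0.9991 m³/s
Panel 3-4: Δb = 1.8 m, d̄ = (0.97+0.95)/2 = 0.96, v̄ = (0.54+0.56)/2 = 0.55 → q = 1.8×0.96×0.55 = 0.9504 m³/s
Panel 4-5: Δb = 11.3 m, d̄ = (0.95+0.20)/2 = 0.575, v̄ = (0.56+0.26)/2 = 0.41 → q = 11.3×0.575×0.41 = 2.664 m³/s
Q = Σ q = 5.538 m³/s

5.54 m³/s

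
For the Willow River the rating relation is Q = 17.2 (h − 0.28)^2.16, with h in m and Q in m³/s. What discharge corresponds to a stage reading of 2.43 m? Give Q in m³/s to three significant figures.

89.9 m³/s

Q = 17.2 × (2.43 − 0.28)^2.16 = 17.2 × 2.15^2.16 = 89.87 m³/s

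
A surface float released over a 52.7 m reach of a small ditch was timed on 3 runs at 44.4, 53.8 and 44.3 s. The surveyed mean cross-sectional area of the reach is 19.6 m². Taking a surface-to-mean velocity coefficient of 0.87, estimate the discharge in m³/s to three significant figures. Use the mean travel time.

t̄ = (44.4 + 53.8 + 44.3) / 3 = 47.5 s
v_surface = L / t̄ = 52.7 / 47.5 = 1.109 m/s
v_mean = 0.87 × 1.109 = 0.9652 m/s
Q = A × v_mean = 19.6 × 0.9652 = 18.92 m³/s

18.9 m³/s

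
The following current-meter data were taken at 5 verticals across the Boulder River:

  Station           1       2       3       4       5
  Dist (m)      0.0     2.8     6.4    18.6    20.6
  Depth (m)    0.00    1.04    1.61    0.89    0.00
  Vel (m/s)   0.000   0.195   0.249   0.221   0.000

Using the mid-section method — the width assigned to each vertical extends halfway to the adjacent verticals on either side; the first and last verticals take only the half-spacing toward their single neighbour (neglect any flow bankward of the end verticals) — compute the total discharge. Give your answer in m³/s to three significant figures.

5.21 m³/s

w_2 = (6.4 − 0.0)/2 = 3.2 m; q_2 = 0.195 × 1.04 × 3.2 = 0.6490 m³/s
w_3 = (18.6 − 2.8)/2 = 7.9 m; q_3 = 0.249 × 1.61 × 7.9 = 3.167 m³/s
w_4 = (20.6 − 6.4)/2 = 7.1 m; q_4 = 0.221 × 0.89 × 7.1 = 1.396 m³/s
Stations 1, 5 contribute zero (depth or velocity is 0).
Q = Σ qᵢ = 5.212 m³/s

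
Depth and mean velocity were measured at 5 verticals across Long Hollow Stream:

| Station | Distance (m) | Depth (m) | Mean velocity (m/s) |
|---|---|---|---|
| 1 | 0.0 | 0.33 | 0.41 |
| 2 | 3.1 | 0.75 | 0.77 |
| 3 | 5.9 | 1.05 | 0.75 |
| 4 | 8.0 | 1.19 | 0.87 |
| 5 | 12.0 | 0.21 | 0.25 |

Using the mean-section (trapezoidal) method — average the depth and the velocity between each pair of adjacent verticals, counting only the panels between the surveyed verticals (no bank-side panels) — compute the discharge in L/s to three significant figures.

Panel 1-2: Δb = 3.1 m, d̄ = (0.33+0.75)/2 = 0.54, v̄ = (0.41+0.77)/2 = 0.59 → q = 3.1×0.54×0.59 = 0.9877 m³/s
Panel 2-3: Δb = 2.8 m, d̄ = (0.75+1.05)/2 = 0.9, v̄ = (0.77+0.75)/2 = 0.76 → q = 2.8×0.9×0.76 = 1.915 m³/s
Panel 3-4: Δb = 2.1 m, d̄ = (1.05+1.19)/2 = 1.12, v̄ = (0.75+0.87)/2 = 0.81 → q = 2.1×1.12×0.81 = 1.905 m³/s
Panel 4-5: Δb = 4 m, d̄ = (1.19+0.21)/2 = 0.7, v̄ = (0.87+0.25)/2 = 0.56 → q = 4×0.7×0.56 = 1.568 m³/s
Q = Σ q = 6.376 m³/s
= 6.376 × 1000 = 6376 L/s

6380 L/s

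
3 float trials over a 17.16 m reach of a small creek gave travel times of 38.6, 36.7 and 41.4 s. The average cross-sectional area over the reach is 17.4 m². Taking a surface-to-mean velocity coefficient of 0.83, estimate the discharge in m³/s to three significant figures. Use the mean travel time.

6.37 m³/s

t̄ = (38.6 + 36.7 + 41.4) / 3 = 38.9 s
v_surface = L / t̄ = 17.16 / 38.9 = 0.4411 m/s
v_mean = 0.83 × 0.4411 = 0.3661 m/s
Q = A × v_mean = 17.4 × 0.3661 = 6.371 m³/s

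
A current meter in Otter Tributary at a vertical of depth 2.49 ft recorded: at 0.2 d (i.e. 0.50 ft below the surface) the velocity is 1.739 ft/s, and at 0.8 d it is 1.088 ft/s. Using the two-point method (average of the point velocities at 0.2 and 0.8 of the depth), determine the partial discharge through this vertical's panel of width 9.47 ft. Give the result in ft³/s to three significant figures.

33.3 ft³/s

v̄ = (1.739 + 1.088) / 2 = 1.414 ft/s
q = v̄ × d × w = 1.414 × 2.49 × 9.47 = 33.33 ft³/s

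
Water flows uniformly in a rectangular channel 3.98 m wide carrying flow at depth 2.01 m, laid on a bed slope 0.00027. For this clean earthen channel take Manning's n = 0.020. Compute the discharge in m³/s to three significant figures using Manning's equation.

A = b·y = 3.98 × 2.01 = 8.000 m²
P = b + 2y = 3.98 + 2×2.01 = 8.000 m
R = A/P = 8.000/8.000 = 1.000 m
Q = (1/n)·A·R^(2/3)·S^(1/2) = (1/0.020) × 8.000 × 1.000^(2/3) × 0.00027^(1/2) = 6.572 m³/s

6.57 m³/s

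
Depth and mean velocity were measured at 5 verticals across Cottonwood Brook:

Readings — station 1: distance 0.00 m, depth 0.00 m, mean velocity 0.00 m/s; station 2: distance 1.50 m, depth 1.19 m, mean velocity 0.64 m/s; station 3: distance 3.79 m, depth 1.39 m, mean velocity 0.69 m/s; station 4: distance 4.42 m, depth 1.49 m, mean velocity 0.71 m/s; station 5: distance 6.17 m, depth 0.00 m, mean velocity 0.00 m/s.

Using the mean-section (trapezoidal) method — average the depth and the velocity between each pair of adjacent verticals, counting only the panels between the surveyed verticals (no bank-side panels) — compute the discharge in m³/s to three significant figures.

3.35 m³/s

Panel 1-2: Δb = 1.5 m, d̄ = (0.00+1.19)/2 = 0.595, v̄ = (0.00+0.64)/2 = 0.32 → q = 1.5×0.595×0.32 = 0.2856 m³/s
Panel 2-3: Δb = 2.29 m, d̄ = (1.19+1.39)/2 = 1.29, v̄ = (0.64+0.69)/2 = 0.665 → q = 2.29×1.29×0.665 = 1.964 m³/s
Panel 3-4: Δb = 0.63 m, d̄ = (1.39+1.49)/2 = 1.44, v̄ = (0.69+0.71)/2 = 0.7 → q = 0.63×1.44×0.7 = 0.6350 m³/s
Panel 4-5: Δb = 1.75 m, d̄ = (1.49+0.00)/2 = 0.745, v̄ = (0.71+0.00)/2 = 0.355 → q = 1.75×0.745×0.355 = 0.4628 m³/s
Q = Σ q = 3.348 m³/s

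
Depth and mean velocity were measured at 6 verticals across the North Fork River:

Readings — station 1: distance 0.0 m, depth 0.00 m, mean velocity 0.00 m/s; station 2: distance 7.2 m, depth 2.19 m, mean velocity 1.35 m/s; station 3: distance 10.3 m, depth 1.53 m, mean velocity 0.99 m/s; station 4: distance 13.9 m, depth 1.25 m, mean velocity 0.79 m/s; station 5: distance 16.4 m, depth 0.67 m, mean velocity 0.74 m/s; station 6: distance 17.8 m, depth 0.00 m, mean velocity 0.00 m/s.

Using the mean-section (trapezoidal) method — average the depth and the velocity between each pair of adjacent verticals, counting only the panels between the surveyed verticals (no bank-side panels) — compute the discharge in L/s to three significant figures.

Panel 1-2: Δb = 7.2 m, d̄ = (0.00+2.19)/2 = 1.095, v̄ = (0.00+1.35)/2 = 0.675 → q = 7.2×1.095×0.675 = 5.322 m³/s
Panel 2-3: Δb = 3.1 m, d̄ = (2.19+1.53)/2 = 1.86, v̄ = (1.35+0.99)/2 = 1.17 → q = 3.1×1.86×1.17 = 6.746 m³/s
Panel 3-4: Δb = 3.6 m, d̄ = (1.53+1.25)/2 = 1.39, v̄ = (0.99+0.79)/2 = 0.89 → q = 3.6×1.39×0.89 = 4.454 m³/s
Panel 4-5: Δb = 2.5 m, d̄ = (1.25+0.67)/2 = 0.96, v̄ = (0.79+0.74)/2 = 0.765 → q = 2.5×0.96×0.765 = 1.836 m³/s
Panel 5-6: Δb = 1.4 m, d̄ = (0.67+0.00)/2 = 0.335, v̄ = (0.74+0.00)/2 = 0.37 → q = 1.4×0.335×0.37 = 0.1735 m³/s
Q = Σ q = 18.53 m³/s
= 18.53 × 1000 = 18530 L/s

18500 L/s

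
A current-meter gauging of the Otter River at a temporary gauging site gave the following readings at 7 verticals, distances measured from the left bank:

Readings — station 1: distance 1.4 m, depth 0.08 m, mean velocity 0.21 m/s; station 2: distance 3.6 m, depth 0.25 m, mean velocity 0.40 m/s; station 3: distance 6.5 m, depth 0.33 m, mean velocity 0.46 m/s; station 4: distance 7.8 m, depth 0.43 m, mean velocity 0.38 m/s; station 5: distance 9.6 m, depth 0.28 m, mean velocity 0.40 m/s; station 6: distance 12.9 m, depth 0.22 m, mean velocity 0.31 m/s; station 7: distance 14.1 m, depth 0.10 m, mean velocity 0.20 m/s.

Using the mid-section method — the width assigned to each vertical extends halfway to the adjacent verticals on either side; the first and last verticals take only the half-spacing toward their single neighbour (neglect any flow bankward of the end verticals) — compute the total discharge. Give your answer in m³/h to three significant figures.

w_1 = (3.6 − 1.4)/2 = 1.1 m; q_1 = 0.21 × 0.08 × 1.1 = 0.01848 m³/s
w_2 = (6.5 − 1.4)/2 = 2.55 m; q_2 = 0.40 × 0.25 × 2.55 = 0.2550 m³/s
w_3 = (7.8 − 3.6)/2 = 2.1 m; q_3 = 0.46 × 0.33 × 2.1 = 0.3188 m³/s
w_4 = (9.6 − 6.5)/2 = 1.55 m; q_4 = 0.38 × 0.43 × 1.55 = 0.2533 m³/s
w_5 = (12.9 − 7.8)/2 = 2.55 m; q_5 = 0.40 × 0.28 × 2.55 = 0.2856 m³/s
w_6 = (14.1 − 9.6)/2 = 2.25 m; q_6 = 0.31 × 0.22 × 2.25 = 0.1535 m³/s
w_7 = (14.1 − 12.9)/2 = 0.6 m; q_7 = 0.20 × 0.10 × 0.6 = 0.01200 m³/s
Q = Σ qᵢ = 1.297 m³/s
= 1.297 × 3600 = 4668 m³/h

4670 m³/h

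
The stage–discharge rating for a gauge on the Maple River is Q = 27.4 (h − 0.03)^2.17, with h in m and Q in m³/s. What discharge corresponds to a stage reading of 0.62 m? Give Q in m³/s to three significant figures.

Q = 27.4 × (0.62 − 0.03)^2.17 = 27.4 × 0.59^2.17 = 8.720 m³/s

8.72 m³/s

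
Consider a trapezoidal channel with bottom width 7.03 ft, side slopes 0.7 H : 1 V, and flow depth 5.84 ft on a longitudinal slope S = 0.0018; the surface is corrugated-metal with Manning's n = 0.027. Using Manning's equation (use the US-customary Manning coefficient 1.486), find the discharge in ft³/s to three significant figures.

319 ft³/s

A = (b + z·y)·y = (7.03 + 0.7×5.84)×5.84 = 64.93 ft²
P = b + 2y√(1+z²) = 7.03 + 2×5.84×√(1+0.7²) = 21.29 ft
R = A/P = 64.93/21.29 = 3.050 ft
Q = (1.486/n)·A·R^(2/3)·S^(1/2) = (1.486/0.027) × 64.93 × 3.050^(2/3) × 0.0018^(1/2) = 318.9 ft³/s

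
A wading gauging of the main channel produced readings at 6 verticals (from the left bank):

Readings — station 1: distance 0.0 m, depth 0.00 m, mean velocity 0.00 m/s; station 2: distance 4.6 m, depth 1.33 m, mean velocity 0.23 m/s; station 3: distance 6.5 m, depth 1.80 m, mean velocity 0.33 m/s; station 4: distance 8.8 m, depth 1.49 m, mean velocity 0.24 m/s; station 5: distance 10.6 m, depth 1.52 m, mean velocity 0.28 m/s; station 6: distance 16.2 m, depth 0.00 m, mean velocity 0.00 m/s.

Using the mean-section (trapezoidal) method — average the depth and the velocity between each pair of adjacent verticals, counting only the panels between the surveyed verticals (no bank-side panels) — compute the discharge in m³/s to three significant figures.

Panel 1-2: Δb = 4.6 m, d̄ = (0.00+1.33)/2 = 0.665, v̄ = (0.00+0.23)/2 = 0.115 → q = 4.6×0.665×0.115 = 0.3518 m³/s
Panel 2-3: Δb = 1.9 m, d̄ = (1.33+1.80)/2 = 1.565, v̄ = (0.23+0.33)/2 = 0.28 → q = 1.9×1.565×0.28 = 0.8326 m³/s
Panel 3-4: Δb = 2.3 m, d̄ = (1.80+1.49)/2 = 1.645, v̄ = (0.33+0.24)/2 = 0.285 → q = 2.3×1.645×0.285 = 1.078 m³/s
Panel 4-5: Δb = 1.8 m, d̄ = (1.49+1.52)/2 = 1.505, v̄ = (0.24+0.28)/2 = 0.26 → q = 1.8×1.505×0.26 = 0.7043 m³/s
Panel 5-6: Δb = 5.6 m, d̄ = (1.52+0.00)/2 = 0.76, v̄ = (0.28+0.00)/2 = 0.14 → q = 5.6×0.76×0.14 = 0.5958 m³/s
Q = Σ q = 3.563 m³/s

3.56 m³/s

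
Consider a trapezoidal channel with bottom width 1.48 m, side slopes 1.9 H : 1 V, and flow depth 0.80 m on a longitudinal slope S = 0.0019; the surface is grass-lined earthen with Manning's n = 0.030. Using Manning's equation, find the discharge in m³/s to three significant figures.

A = (b + z·y)·y = (1.48 + 1.9×0.80)×0.80 = 2.400 m²
P = b + 2y√(1+z²) = 1.48 + 2×0.80×√(1+1.9²) = 4.915 m
R = A/P = 2.400/4.915 = 0.4883 m
Q = (1/n)·A·R^(2/3)·S^(1/2) = (1/0.030) × 2.400 × 0.4883^(2/3) × 0.0019^(1/2) = 2.162 m³/s

2.16 m³/s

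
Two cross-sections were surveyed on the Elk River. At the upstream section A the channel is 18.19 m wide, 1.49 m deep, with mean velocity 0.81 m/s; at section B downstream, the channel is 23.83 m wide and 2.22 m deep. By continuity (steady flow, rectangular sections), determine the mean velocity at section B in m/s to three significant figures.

0.415 m/s

Q = A₁V₁ = (18.19×1.49) × 0.81 = 21.95 m³/s
A₂ = 23.83 × 2.22 = 52.90 m²
V₂ = Q/A₂ = 21.95/52.90 = 0.4150 m/s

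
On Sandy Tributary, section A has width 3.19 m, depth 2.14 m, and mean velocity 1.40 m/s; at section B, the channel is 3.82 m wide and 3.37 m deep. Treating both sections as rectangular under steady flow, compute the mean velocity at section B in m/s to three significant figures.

0.742 m/s

Q = A₁V₁ = (3.19×2.14) × 1.40 = 9.557 m³/s
A₂ = 3.82 × 3.37 = 12.87 m²
V₂ = Q/A₂ = 9.557/12.87 = 0.7424 m/s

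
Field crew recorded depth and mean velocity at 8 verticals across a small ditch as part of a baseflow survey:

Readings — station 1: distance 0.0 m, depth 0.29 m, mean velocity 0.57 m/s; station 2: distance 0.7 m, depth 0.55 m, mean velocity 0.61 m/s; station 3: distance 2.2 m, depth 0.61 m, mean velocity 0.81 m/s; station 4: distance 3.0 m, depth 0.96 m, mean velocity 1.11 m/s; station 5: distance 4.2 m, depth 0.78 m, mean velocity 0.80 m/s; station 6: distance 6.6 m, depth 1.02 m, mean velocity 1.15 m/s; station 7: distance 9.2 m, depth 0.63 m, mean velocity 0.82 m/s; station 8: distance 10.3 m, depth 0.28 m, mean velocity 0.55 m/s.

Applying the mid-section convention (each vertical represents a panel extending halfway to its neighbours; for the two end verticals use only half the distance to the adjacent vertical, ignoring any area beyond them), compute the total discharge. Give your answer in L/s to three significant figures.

w_1 = (0.7 − 0.0)/2 = 0.35 m; q_1 = 0.57 × 0.29 × 0.35 = 0.05786 m³/s
w_2 = (2.2 − 0.0)/2 = 1.1 m; q_2 = 0.61 × 0.55 × 1.1 = 0.3691 m³/s
w_3 = (3.0 − 0.7)/2 = 1.15 m; q_3 = 0.81 × 0.61 × 1.15 = 0.5682 m³/s
w_4 = (4.2 − 2.2)/2 = 1 m; q_4 = 1.11 × 0.96 × 1 = 1.066 m³/s
w_5 = (6.6 − 3.0)/2 = 1.8 m; q_5 = 0.80 × 0.78 × 1.8 = 1.123 m³/s
w_6 = (9.2 − 4.2)/2 = 2.5 m; q_6 = 1.15 × 1.02 × 2.5 = 2.933 m³/s
w_7 = (10.3 − 6.6)/2 = 1.85 m; q_7 = 0.82 × 0.63 × 1.85 = 0.9557 m³/s
w_8 = (10.3 − 9.2)/2 = 0.55 m; q_8 = 0.55 × 0.28 × 0.55 = 0.08470 m³/s
Q = Σ qᵢ = 7.157 m³/s
= 7.157 × 1000 = 7157 L/s

7160 L/s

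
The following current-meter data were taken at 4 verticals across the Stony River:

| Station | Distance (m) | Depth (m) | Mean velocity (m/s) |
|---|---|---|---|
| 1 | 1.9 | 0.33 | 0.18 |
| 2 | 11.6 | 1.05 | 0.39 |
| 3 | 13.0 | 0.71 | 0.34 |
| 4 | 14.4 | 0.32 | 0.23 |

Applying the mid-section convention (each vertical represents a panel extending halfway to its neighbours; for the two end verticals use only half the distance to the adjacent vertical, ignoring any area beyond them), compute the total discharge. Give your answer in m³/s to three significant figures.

w_1 = (11.6 − 1.9)/2 = 4.85 m; q_1 = 0.18 × 0.33 × 4.85 = 0.2881 m³/s
w_2 = (13.0 − 1.9)/2 = 5.55 m; q_2 = 0.39 × 1.05 × 5.55 = 2.273 m³/s
w_3 = (14.4 − 11.6)/2 = 1.4 m; q_3 = 0.34 × 0.71 × 1.4 = 0.3380 m³/s
w_4 = (14.4 − 13.0)/2 = 0.7 m; q_4 = 0.23 × 0.32 × 0.7 = 0.05152 m³/s
Q = Σ qᵢ = 2.950 m³/s

2.95 m³/s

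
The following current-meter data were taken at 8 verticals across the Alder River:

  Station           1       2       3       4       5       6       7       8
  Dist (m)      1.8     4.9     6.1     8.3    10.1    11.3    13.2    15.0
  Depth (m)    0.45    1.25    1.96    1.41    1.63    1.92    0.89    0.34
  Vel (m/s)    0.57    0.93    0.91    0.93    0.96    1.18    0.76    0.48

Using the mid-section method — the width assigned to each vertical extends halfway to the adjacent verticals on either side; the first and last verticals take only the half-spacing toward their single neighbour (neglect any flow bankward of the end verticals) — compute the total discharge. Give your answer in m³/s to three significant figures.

w_1 = (4.9 − 1.8)/2 = 1.55 m; q_1 = 0.57 × 0.45 × 1.55 = 0.3976 m³/s
w_2 = (6.1 − 1.8)/2 = 2.15 m; q_2 = 0.93 × 1.25 × 2.15 = 2.499 m³/s
w_3 = (8.3 − 4.9)/2 = 1.7 m; q_3 = 0.91 × 1.96 × 1.7 = 3.032 m³/s
w_4 = (10.1 − 6.1)/2 = 2 m; q_4 = 0.93 × 1.41 × 2 = 2.623 m³/s
w_5 = (11.3 − 8.3)/2 = 1.5 m; q_5 = 0.96 × 1.63 × 1.5 = 2.347 m³/s
w_6 = (13.2 − 10.1)/2 = 1.55 m; q_6 = 1.18 × 1.92 × 1.55 = 3.512 m³/s
w_7 = (15.0 − 11.3)/2 = 1.85 m; q_7 = 0.76 × 0.89 × 1.85 = 1.251 m³/s
w_8 = (15.0 − 13.2)/2 = 0.9 m; q_8 = 0.48 × 0.34 × 0.9 = 0.1469 m³/s
Q = Σ qᵢ = 15.81 m³/s

15.8 m³/s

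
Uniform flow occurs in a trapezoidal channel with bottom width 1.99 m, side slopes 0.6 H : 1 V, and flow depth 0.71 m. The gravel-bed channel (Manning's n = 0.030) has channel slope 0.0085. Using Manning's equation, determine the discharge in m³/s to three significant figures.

3.19 m³/s

A = (b + z·y)·y = (1.99 + 0.6×0.71)×0.71 = 1.715 m²
P = b + 2y√(1+z²) = 1.99 + 2×0.71×√(1+0.6²) = 3.646 m
R = A/P = 1.715/3.646 = 0.4705 m
Q = (1/n)·A·R^(2/3)·S^(1/2) = (1/0.030) × 1.715 × 0.4705^(2/3) × 0.0085^(1/2) = 3.189 m³/s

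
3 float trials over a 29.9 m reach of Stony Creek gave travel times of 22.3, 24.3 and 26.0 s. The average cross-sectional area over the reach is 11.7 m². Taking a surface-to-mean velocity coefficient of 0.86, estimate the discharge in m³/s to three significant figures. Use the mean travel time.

12.4 m³/s

t̄ = (22.3 + 24.3 + 26.0) / 3 = 24.2 s
v_surface = L / t̄ = 29.9 / 24.2 = 1.236 m/s
v_mean = 0.86 × 1.236 = 1.063 m/s
Q = A × v_mean = 11.7 × 1.063 = 12.43 m³/s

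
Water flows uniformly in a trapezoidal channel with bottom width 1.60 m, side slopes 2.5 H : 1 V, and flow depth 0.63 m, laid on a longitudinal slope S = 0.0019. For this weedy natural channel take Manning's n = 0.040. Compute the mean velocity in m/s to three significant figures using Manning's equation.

A = (b + z·y)·y = (1.60 + 2.5×0.63)×0.63 = 2.000 m²
P = b + 2y√(1+z²) = 1.60 + 2×0.63×√(1+2.5²) = 4.993 m
R = A/P = 2.000/4.993 = 0.4006 m
Q = (1/n)·A·R^(2/3)·S^(1/2) = (1/0.040) × 2.000 × 0.4006^(2/3) × 0.0019^(1/2) = 1.185 m³/s
V = Q/A = 1.185/2.000 = 0.5922 m/s

0.592 m/s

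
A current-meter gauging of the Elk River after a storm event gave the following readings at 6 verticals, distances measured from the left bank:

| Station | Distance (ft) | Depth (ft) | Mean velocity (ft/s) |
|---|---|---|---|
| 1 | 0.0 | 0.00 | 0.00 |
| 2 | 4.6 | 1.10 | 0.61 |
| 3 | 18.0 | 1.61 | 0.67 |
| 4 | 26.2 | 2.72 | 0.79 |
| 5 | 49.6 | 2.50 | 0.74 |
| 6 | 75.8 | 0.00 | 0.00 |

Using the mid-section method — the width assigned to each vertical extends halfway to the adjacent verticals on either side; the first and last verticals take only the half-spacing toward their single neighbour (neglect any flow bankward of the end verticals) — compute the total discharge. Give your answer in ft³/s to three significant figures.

w_2 = (18.0 − 0.0)/2 = 9 ft; q_2 = 0.61 × 1.10 × 9 = 6.039 ft³/s
w_3 = (26.2 − 4.6)/2 = 10.8 ft; q_3 = 0.67 × 1.61 × 10.8 = 11.65 ft³/s
w_4 = (49.6 − 18.0)/2 = 15.8 ft; q_4 = 0.79 × 2.72 × 15.8 = 33.95 ft³/s
w_5 = (75.8 − 26.2)/2 = 24.8 ft; q_5 = 0.74 × 2.50 × 24.8 = 45.88 ft³/s
Stations 1, 6 contribute zero (depth or velocity is 0).
Q = Σ qᵢ = 97.52 ft³/s

97.5 ft³/s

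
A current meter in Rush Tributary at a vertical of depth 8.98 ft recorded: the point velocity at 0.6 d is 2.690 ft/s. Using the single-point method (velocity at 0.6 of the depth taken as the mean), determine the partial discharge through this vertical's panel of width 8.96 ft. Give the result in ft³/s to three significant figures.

v̄ = v₀.₆ = 2.690 ft/s
q = v̄ × d × w = 2.690 × 8.98 × 8.96 = 216.4 ft³/s

216 ft³/s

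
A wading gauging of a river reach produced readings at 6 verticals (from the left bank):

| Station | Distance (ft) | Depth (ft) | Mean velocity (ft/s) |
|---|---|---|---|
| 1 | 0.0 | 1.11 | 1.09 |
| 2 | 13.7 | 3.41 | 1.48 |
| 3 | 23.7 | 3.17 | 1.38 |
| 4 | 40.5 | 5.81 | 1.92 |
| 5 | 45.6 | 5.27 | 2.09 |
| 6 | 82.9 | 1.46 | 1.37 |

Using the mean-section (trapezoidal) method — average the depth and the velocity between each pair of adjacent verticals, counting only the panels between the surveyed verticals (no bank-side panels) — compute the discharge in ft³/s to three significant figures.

485 ft³/s

Panel 1-2: Δb = 13.7 ft, d̄ = (1.11+3.41)/2 = 2.26, v̄ = (1.09+1.48)/2 = 1.285 → q = 13.7×2.26×1.285 = 39.79 ft³/s
Panel 2-3: Δb = 10 ft, d̄ = (3.41+3.17)/2 = 3.29, v̄ = (1.48+1.38)/2 = 1.43 → q = 10×3.29×1.43 = 47.05 ft³/s
Panel 3-4: Δb = 16.8 ft, d̄ = (3.17+5.81)/2 = 4.49, v̄ = (1.38+1.92)/2 = 1.65 → q = 16.8×4.49×1.65 = 124.5 ft³/s
Panel 4-5: Δb = 5.1 ft, d̄ = (5.81+5.27)/2 = 5.54, v̄ = (1.92+2.09)/2 = 2.005 → q = 5.1×5.54×2.005 = 56.65 ft³/s
Panel 5-6: Δb = 37.3 ft, d̄ = (5.27+1.46)/2 = 3.365, v̄ = (2.09+1.37)/2 = 1.73 → q = 37.3×3.365×1.73 = 217.1 ft³/s
Q = Σ q = 485.1 ft³/s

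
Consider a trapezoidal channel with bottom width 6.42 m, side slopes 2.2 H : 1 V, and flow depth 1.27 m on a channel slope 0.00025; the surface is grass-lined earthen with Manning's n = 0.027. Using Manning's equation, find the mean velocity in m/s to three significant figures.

A = (b + z·y)·y = (6.42 + 2.2×1.27)×1.27 = 11.70 m²
P = b + 2y√(1+z²) = 6.42 + 2×1.27×√(1+2.2²) = 12.56 m
R = A/P = 11.70/12.56 = 0.9318 m
Q = (1/n)·A·R^(2/3)·S^(1/2) = (1/0.027) × 11.70 × 0.9318^(2/3) × 0.00025^(1/2) = 6.537 m³/s
V = Q/A = 6.537/11.70 = 0.5587 m/s

0.559 m/s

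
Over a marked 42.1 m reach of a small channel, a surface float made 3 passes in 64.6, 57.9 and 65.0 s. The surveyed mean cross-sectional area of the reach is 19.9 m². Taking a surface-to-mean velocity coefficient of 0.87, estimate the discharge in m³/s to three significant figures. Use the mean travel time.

11.7 m³/s

t̄ = (64.6 + 57.9 + 65.0) / 3 = 62.5 s
v_surface = L / t̄ = 42.1 / 62.5 = 0.6736 m/s
v_mean = 0.87 × 0.6736 = 0.5860 m/s
Q = A × v_mean = 19.9 × 0.5860 = 11.66 m³/s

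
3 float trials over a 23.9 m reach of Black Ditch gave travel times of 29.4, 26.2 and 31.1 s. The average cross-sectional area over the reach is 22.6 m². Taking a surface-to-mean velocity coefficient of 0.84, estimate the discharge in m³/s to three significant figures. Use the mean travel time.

t̄ = (29.4 + 26.2 + 31.1) / 3 = 28.9 s
v_surface = L / t̄ = 23.9 / 28.9 = 0.8270 m/s
v_mean = 0.84 × 0.8270 = 0.6947 m/s
Q = A × v_mean = 22.6 × 0.6947 = 15.70 m³/s

15.7 m³/s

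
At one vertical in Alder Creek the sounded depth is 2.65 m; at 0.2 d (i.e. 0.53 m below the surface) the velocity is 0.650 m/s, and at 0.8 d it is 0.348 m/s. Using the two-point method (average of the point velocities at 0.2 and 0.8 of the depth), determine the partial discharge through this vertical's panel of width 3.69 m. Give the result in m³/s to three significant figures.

4.88 m³/s

v̄ = (0.650 + 0.348) / 2 = 0.4990 m/s
q = v̄ × d × w = 0.4990 × 2.65 × 3.69 = 4.879 m³/s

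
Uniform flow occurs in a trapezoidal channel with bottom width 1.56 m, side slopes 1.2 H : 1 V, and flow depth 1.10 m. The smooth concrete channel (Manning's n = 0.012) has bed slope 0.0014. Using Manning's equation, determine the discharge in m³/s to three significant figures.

7.29 m³/s

A = (b + z·y)·y = (1.56 + 1.2×1.10)×1.10 = 3.168 m²
P = b + 2y√(1+z²) = 1.56 + 2×1.10×√(1+1.2²) = 4.997 m
R = A/P = 3.168/4.997 = 0.6340 m
Q = (1/n)·A·R^(2/3)·S^(1/2) = (1/0.012) × 3.168 × 0.6340^(2/3) × 0.0014^(1/2) = 7.290 m³/s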